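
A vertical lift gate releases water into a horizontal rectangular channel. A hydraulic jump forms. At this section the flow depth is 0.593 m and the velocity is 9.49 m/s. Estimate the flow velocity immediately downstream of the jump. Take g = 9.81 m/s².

Fr₁ = V₁/√(g·y₁) = 9.49/√(9.81×0.593) = 3.93.
By Bélanger, y₂/y₁ = ½[√(1 + 8Fr₁²) − 1] = ½[√124.9 − 1] = 5.09.
y₂ = 5.09 × 0.593 = 3.02 m.
q = V₁·y₁ = 9.49 × 0.593 = 5.63 m²/s.
V₂ = q/y₂ = 5.63/3.02 = 1.87 m/s.

V₂ = 1.87 m/s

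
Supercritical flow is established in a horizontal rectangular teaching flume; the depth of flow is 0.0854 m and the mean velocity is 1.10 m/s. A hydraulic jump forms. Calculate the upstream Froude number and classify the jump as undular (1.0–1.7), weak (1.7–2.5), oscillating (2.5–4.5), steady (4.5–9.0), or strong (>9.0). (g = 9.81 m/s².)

Fr₁ = 1.20; undular jump

Fr₁ = V₁/√(g·y₁) = 1.10/√(9.81×0.0854) = 1.20.
Fr₁ = 1.20 lies in the undular range.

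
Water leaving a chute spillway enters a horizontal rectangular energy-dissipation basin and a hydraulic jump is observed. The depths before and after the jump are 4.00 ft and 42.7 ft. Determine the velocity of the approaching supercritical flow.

V₁ = 89.6 ft/s

For a rectangular channel the momentum equation gives q² = ½·g·y₁·y₂·(y₁ + y₂) = ½×32.2×4.00×42.7×46.7 = 128419.
q = √128419 = 358 ft²/s.
V₁ = q/y₁ = 358/4.00 = 89.6 ft/s.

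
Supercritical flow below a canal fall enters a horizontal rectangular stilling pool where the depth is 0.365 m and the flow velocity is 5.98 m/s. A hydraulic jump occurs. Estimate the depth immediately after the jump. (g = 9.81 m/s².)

y₂ = 1.46 m

Fr₁ = V₁/√(g·y₁) = 5.98/√(9.81×0.365) = 3.16.
From the momentum equation for a rectangular channel, y₂/y₁ = ½[√(1 + 8Fr₁²) − 1] = ½[√80.90 − 1] = 4.00.
y₂ = 4.00 × 0.365 = 1.46 m.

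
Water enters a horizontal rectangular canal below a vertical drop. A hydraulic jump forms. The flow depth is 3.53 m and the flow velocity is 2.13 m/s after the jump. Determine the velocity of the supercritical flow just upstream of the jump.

V₁ = 9.88 m/s

Fr₂ = V₂/√(g·y₂) = 2.13/√(9.81×3.53) = 0.362.
Applying the sequent-depth relation in reverse, y₁/y₂ = ½[√(1 + 8Fr₂²) − 1] = ½[√2.048 − 1] = 0.216.
y₁ = 0.216 × 3.53 = 0.761 m.
V₁ = q/y₁ = 7.52/0.761 = 9.88 m/s.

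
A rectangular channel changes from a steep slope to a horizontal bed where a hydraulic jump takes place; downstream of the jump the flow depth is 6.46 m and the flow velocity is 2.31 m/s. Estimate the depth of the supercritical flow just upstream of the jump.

Fr₂ = V₂/√(g·y₂) = 2.31/√(9.81×6.46) = 0.290.
The Bélanger relation is symmetric: y₁/y₂ = ½[√(1 + 8Fr₂²) − 1] = ½[√1.674 − 1] = 0.147.
y₁ = 0.147 × 6.46 = 0.949 m.

y₁ = 0.949 m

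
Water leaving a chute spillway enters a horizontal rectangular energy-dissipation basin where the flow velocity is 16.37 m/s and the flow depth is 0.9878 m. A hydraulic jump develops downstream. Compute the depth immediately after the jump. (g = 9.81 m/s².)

Fr₁ = V₁/√(g·y₁) = 16.37/√(9.81×0.9878) = 5.259.
Bélanger equation: y₂/y₁ = ½[√(1 + 8Fr₁²) − 1] = ½[√222.23 − 1] = 6.954.
y₂ = 6.954 × 0.9878 = 6.869 m.

y₂ = 6.869 m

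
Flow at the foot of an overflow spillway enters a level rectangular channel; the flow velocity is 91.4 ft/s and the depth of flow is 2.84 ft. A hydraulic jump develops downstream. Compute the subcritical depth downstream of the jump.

y₂ = 37.0 ft

Fr₁ = V₁/√(g·y₁) = 91.4/√(32.2×2.84) = 9.56.
From the momentum equation for a rectangular channel, y₂/y₁ = ½[√(1 + 8Fr₁²) − 1] = ½[√731.8 − 1] = 13.0.
y₂ = 13.0 × 2.84 = 37.0 ft.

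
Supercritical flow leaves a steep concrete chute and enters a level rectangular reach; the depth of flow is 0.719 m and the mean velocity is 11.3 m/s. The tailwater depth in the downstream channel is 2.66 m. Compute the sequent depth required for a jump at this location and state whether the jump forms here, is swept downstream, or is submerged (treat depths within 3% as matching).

Fr₁ = V₁/√(g·y₁) = 11.3/√(9.81×0.719) = 4.25.
Bélanger equation: y₂/y₁ = ½[√(1 + 8Fr₁²) − 1] = ½[√145.8 − 1] = 5.54.
y₂ = 5.54 × 0.719 = 3.98 m.
Tailwater y_tw = 2.66 m: y_tw < y₂, so the jump is swept downstream.

y₂ = 3.98 m; the jump is swept downstream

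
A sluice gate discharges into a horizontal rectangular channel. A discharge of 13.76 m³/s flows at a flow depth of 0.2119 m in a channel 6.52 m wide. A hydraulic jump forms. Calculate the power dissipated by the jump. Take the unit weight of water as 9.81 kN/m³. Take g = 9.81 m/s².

q = Q/b = 13.76/6.52 = 2.110 m²/s; V₁ = q/y₁ = 9.960 m/s. Fr₁ = V₁/√(g·y₁) = 6.908.
By Bélanger, y₂/y₁ = ½[√(1 + 8Fr₁²) − 1] = ½[√382.74 − 1] = 9.282.
y₂ = 9.282 × 0.2119 = 1.967 m.
V₂ = q/y₂ = 2.110/1.967 = 1.073 m/s. E₁ = y₁ + V₁²/2g = 5.268 m; E₂ = y₂ + V₂²/2g = 2.026 m. ΔE = E₁ − E₂ = 3.242 m.
P = γ·Q·ΔE = 9.81 × 13.76 × 3.242 = 437.6 kW.

P = 437.6 kW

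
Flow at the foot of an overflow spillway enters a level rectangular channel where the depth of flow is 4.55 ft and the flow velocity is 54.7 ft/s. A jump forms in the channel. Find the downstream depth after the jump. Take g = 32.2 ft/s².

y₂ = 26.9 ft

Fr₁ = V₁/√(g·y₁) = 54.7/√(32.2×4.55) = 4.52.
By Bélanger, y₂/y₁ = ½[√(1 + 8Fr₁²) − 1] = ½[√164.4 − 1] = 5.91.
y₂ = 5.91 × 4.55 = 26.9 ft.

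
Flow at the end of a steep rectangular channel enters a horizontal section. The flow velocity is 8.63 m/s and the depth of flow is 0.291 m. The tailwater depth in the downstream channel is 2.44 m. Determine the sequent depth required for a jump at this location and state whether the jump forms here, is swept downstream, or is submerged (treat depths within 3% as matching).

y₂ = 1.96 m; the jump is submerged

Fr₁ = V₁/√(g·y₁) = 8.63/√(9.81×0.291) = 5.11.
From the momentum equation for a rectangular channel, y₂/y₁ = ½[√(1 + 8Fr₁²) − 1] = ½[√209.7 − 1] = 6.74.
y₂ = 6.74 × 0.291 = 1.96 m.
Tailwater y_tw = 2.44 m: y_tw > y₂, so the jump is submerged.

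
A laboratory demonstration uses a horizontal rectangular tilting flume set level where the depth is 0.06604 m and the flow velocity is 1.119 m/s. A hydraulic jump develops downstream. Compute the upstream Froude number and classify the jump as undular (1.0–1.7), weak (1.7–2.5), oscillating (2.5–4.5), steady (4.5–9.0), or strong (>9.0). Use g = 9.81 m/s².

Fr₁ = V₁/√(g·y₁) = 1.119/√(9.81×0.06604) = 1.390.
Fr₁ = 1.390 lies in the undular range.

Fr₁ = 1.390; undular jump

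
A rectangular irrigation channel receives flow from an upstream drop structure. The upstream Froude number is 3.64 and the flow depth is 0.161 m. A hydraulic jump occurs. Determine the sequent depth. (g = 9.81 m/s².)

y₂ = 0.752 m

Fr₁ = 3.64 (given).
Conjugate-depth relation: y₂/y₁ = ½[√(1 + 8Fr₁²) − 1] = ½[√107.0 − 1] = 4.67.
y₂ = 4.67 × 0.161 = 0.752 m.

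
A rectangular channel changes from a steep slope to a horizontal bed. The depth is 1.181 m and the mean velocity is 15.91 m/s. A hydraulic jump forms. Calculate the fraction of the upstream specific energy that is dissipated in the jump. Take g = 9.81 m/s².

Fr₁ = V₁/√(g·y₁) = 15.91/√(9.81×1.181) = 4.674.
From the momentum equation for a rectangular channel, y₂/y₁ = ½[√(1 + 8Fr₁²) − 1] = ½[√175.79 − 1] = 6.129.
y₂ = 6.129 × 1.181 = 7.239 m.
E₁ = y₁ + V₁²/2g = 14.08 m. ΔE = (y₂ − y₁)³/(4y₁y₂) = 6.500 m. ΔE/E₁ = 6.500/14.08 = 0.462.

ΔE/E₁ = 0.462 (46.2%)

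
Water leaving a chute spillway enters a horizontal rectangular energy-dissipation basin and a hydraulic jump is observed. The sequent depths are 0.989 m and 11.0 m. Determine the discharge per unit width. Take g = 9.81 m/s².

For a rectangular channel the momentum equation gives q² = ½·g·y₁·y₂·(y₁ + y₂) = ½×9.81×0.989×11.0×12.0 = 640.
q = √640 = 25.3 m²/s.

q = 25.3 m²/s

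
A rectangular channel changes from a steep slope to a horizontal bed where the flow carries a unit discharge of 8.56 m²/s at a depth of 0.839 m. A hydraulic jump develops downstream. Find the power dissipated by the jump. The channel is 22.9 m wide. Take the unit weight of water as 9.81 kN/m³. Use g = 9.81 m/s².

P = 3976 kW

V₁ = q/y₁ = 8.56/0.839 = 10.2 m/s. Fr₁ = V₁/√(g·y₁) = 10.2/√(9.81×0.839) = 3.56.
Bélanger equation: y₂/y₁ = ½[√(1 + 8Fr₁²) − 1] = ½[√102.2 − 1] = 4.55.
y₂ = 4.55 × 0.839 = 3.82 m.
Head loss: ΔE = (y₂ − y₁)³/(4y₁y₂) = (3.82 − 0.839)³/(4×0.839×3.82) = 26.5/12.8 = 2.07 m.
Q = q·b = 8.56 × 22.9 = 196 m³/s. P = γ·Q·ΔE = 9.81 × 196 × 2.07 = 3976 kW.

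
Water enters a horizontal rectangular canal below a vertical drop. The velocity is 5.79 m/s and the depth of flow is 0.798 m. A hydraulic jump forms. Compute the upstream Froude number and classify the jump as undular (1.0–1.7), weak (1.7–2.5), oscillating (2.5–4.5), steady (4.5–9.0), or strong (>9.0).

Fr₁ = V₁/√(g·y₁) = 5.79/√(9.81×0.798) = 2.07.
Fr₁ = 2.07 lies in the weak range.

Fr₁ = 2.07; weak jump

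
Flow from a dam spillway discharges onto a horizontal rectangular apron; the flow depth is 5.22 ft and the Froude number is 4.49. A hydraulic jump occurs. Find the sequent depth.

y₂ = 30.6 ft

Fr₁ = 4.49 (given).
From the momentum equation for a rectangular channel, y₂/y₁ = ½[√(1 + 8Fr₁²) − 1] = ½[√162.3 − 1] = 5.87.
y₂ = 5.87 × 5.22 = 30.6 ft.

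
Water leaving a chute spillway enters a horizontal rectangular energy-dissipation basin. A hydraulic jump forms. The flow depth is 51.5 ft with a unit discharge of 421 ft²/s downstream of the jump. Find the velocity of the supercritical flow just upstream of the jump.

V₁ = 109 ft/s

V₂ = q/y₂ = 421/51.5 = 8.17 ft/s; Fr₂ = V₂/√(g·y₂) = 0.201.
The Bélanger relation is symmetric: y₁/y₂ = ½[√(1 + 8Fr₂²) − 1] = ½[√1.322 − 1] = 0.0750.
y₁ = 0.0750 × 51.5 = 3.86 ft.
V₁ = q/y₁ = 421/3.86 = 109 ft/s.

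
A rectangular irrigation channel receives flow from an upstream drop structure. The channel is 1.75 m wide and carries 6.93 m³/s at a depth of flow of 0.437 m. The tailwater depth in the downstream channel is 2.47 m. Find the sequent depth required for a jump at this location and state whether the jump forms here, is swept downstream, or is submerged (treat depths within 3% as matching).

y₂ = 2.50 m; the jump forms here

q = Q/b = 6.93/1.75 = 3.96 m²/s; V₁ = q/y₁ = 9.06 m/s. Fr₁ = V₁/√(g·y₁) = 4.38.
From the momentum equation for a rectangular channel, y₂/y₁ = ½[√(1 + 8Fr₁²) − 1] = ½[√154.2 − 1] = 5.71.
y₂ = 5.71 × 0.437 = 2.50 m.
Tailwater y_tw = 2.47 m: y_tw ≈ y₂, so the jump forms here.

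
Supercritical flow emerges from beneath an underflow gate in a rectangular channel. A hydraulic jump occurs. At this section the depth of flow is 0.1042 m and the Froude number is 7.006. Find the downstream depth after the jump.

y₂ = 0.9816 m

Fr₁ = 7.006 (given).
Sequent-depth ratio: y₂/y₁ = ½[√(1 + 8Fr₁²) − 1] = ½[√393.67 − 1] = 9.421.
y₂ = 9.421 × 0.1042 = 0.9816 m.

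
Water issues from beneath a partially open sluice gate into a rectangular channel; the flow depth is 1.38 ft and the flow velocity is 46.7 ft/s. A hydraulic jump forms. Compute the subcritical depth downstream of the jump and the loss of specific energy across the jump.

Fr₁ = V₁/√(g·y₁) = 46.7/√(32.2×1.38) = 7.01.
Bélanger equation: y₂/y₁ = ½[√(1 + 8Fr₁²) − 1] = ½[√393.6 − 1] = 9.42.
y₂ = 9.42 × 1.38 = 13.0 ft.
q = V₁·y₁ = 46.7 × 1.38 = 64.4 ft²/s. V₂ = q/y₂ = 64.4/13.0 = 4.96 ft/s. E₁ = y₁ + V₁²/2g = 35.2 ft; E₂ = y₂ + V₂²/2g = 13.4 ft. ΔE = E₁ − E₂ = 21.9 ft.

y₂ = 13.0 ft; ΔE = 21.9 ft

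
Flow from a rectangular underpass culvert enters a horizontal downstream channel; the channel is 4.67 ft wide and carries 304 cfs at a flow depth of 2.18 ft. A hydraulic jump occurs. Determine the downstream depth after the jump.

y₂ = 9.95 ft

q = Q/b = 304/4.67 = 65.1 ft²/s; V₁ = q/y₁ = 29.9 ft/s. Fr₁ = V₁/√(g·y₁) = 3.56.
By Bélanger, y₂/y₁ = ½[√(1 + 8Fr₁²) − 1] = ½[√102.6 − 1] = 4.57.
y₂ = 4.57 × 2.18 = 9.95 ft.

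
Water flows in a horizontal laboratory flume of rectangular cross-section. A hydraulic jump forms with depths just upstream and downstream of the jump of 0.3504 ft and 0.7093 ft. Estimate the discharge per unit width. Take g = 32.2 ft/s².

For a rectangular channel the momentum equation gives q² = ½·g·y₁·y₂·(y₁ + y₂) = ½×32.2×0.3504×0.7093×1.060 = 4.240.
q = √4.240 = 2.059 ft²/s.

q = 2.059 ft²/s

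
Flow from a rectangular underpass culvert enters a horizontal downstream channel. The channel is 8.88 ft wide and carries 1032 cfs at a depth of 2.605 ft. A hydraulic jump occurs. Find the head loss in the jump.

ΔE = 16.07 ft

q = Q/b = 1032/8.88 = 116.2 ft²/s; V₁ = q/y₁ = 44.61 ft/s. Fr₁ = V₁/√(g·y₁) = 4.871.
Sequent-depth ratio: y₂/y₁ = ½[√(1 + 8Fr₁²) − 1] = ½[√190.82 − 1] = 6.407.
y₂ = 6.407 × 2.605 = 16.69 ft.
V₂ = q/y₂ = 116.2/16.69 = 6.963 ft/s. E₁ = y₁ + V₁²/2g = 33.51 ft; E₂ = y₂ + V₂²/2g = 17.44 ft. ΔE = E₁ − E₂ = 16.07 ft.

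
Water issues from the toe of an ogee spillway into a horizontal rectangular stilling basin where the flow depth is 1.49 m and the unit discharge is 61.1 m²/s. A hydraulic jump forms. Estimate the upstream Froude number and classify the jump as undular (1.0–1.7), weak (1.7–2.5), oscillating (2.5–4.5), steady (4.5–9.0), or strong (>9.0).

Fr₁ = 10.7; strong jump

V₁ = q/y₁ = 61.1/1.49 = 41.0 m/s. Fr₁ = V₁/√(g·y₁) = 41.0/√(9.81×1.49) = 10.7.
Fr₁ = 10.7 lies in the strong range.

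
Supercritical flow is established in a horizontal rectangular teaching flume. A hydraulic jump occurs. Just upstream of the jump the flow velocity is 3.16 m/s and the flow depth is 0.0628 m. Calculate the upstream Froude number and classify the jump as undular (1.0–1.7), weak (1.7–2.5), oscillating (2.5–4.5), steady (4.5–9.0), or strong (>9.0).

Fr₁ = 4.03; oscillating jump

Fr₁ = V₁/√(g·y₁) = 3.16/√(9.81×0.0628) = 4.03.
Fr₁ = 4.03 lies in the oscillating range.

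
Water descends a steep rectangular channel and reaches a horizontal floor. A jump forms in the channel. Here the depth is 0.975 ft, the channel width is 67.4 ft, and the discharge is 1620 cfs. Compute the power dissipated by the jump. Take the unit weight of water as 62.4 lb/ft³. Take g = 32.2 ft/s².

P = 832 hp

q = Q/b = 1620/67.4 = 24.0 ft²/s; V₁ = q/y₁ = 24.7 ft/s. Fr₁ = V₁/√(g·y₁) = 4.40.
From the momentum equation for a rectangular channel, y₂/y₁ = ½[√(1 + 8Fr₁²) − 1] = ½[√155.9 − 1] = 5.74.
y₂ = 5.74 × 0.975 = 5.60 ft.
V₂ = q/y₂ = 24.0/5.60 = 4.29 ft/s. E₁ = y₁ + V₁²/2g = 10.4 ft; E₂ = y₂ + V₂²/2g = 5.88 ft. ΔE = E₁ − E₂ = 4.53 ft.
P = γ·Q·ΔE/550 = 62.4 × 1620 × 4.53 / 550 = 832 hp.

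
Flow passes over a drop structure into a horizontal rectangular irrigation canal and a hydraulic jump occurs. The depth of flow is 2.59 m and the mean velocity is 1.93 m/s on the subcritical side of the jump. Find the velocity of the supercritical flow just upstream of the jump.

Fr₂ = V₂/√(g·y₂) = 1.93/√(9.81×2.59) = 0.383.
From the momentum equation (using Fr₂), y₁/y₂ = ½[√(1 + 8Fr₂²) − 1] = ½[√2.173 − 1] = 0.237.
y₁ = 0.237 × 2.59 = 0.614 m.
V₁ = q/y₁ = 5.00/0.614 = 8.14 m/s.

V₁ = 8.14 m/s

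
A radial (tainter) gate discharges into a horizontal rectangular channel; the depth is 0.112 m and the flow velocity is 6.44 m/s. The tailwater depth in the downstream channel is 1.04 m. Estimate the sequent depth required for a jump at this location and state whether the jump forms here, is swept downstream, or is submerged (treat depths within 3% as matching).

Fr₁ = V₁/√(g·y₁) = 6.44/√(9.81×0.112) = 6.14.
Sequent-depth ratio: y₂/y₁ = ½[√(1 + 8Fr₁²) − 1] = ½[√303.0 − 1] = 8.20.
y₂ = 8.20 × 0.112 = 0.919 m.
Tailwater y_tw = 1.04 m: y_tw > y₂, so the jump is submerged.

y₂ = 0.919 m; the jump is submerged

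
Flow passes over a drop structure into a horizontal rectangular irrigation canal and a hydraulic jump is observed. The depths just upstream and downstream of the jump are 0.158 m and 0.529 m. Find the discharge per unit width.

q = 0.531 m²/s

For a rectangular channel the momentum equation gives q² = ½·g·y₁·y₂·(y₁ + y₂) = ½×9.81×0.158×0.529×0.687 = 0.282.
q = √0.282 = 0.531 m²/s.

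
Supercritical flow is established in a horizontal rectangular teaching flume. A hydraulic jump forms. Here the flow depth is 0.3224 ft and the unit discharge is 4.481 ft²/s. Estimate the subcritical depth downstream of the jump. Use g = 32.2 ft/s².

y₂ = 1.812 ft

V₁ = q/y₁ = 4.481/0.3224 = 13.90 ft/s. Fr₁ = V₁/√(g·y₁) = 13.90/√(32.2×0.3224) = 4.314.
Sequent-depth ratio: y₂/y₁ = ½[√(1 + 8Fr₁²) − 1] = ½[√149.87 − 1] = 5.621.
y₂ = 5.621 × 0.3224 = 1.812 ft.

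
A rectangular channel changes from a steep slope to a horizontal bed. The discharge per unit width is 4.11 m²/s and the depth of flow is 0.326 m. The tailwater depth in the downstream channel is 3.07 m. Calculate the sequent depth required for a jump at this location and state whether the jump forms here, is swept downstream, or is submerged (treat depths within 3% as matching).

y₂ = 3.09 m; the jump forms here

V₁ = q/y₁ = 4.11/0.326 = 12.6 m/s. Fr₁ = V₁/√(g·y₁) = 12.6/√(9.81×0.326) = 7.05.
Bélanger equation: y₂/y₁ = ½[√(1 + 8Fr₁²) − 1] = ½[√398.6 − 1] = 9.48.
y₂ = 9.48 × 0.326 = 3.09 m.
Tailwater y_tw = 3.07 m: y_tw ≈ y₂, so the jump forms here.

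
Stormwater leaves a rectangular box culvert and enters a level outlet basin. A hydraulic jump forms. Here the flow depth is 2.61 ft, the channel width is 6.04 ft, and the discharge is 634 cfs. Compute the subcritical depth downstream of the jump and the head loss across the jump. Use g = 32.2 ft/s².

y₂ = 14.9 ft; ΔE = 12.0 ft

q = Q/b = 634/6.04 = 105 ft²/s; V₁ = q/y₁ = 40.2 ft/s. Fr₁ = V₁/√(g·y₁) = 4.39.
Sequent-depth ratio: y₂/y₁ = ½[√(1 + 8Fr₁²) − 1] = ½[√155.0 − 1] = 5.72.
y₂ = 5.72 × 2.61 = 14.9 ft.
V₂ = q/y₂ = 105/14.9 = 7.03 ft/s. E₁ = y₁ + V₁²/2g = 27.7 ft; E₂ = y₂ + V₂²/2g = 15.7 ft. ΔE = E₁ − E₂ = 12.0 ft.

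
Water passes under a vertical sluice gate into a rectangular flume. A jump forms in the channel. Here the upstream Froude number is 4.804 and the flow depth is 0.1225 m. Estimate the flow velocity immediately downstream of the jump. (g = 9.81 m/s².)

V₂ = 0.8343 m/s

Fr₁ = 4.804 (given).
Bélanger equation: y₂/y₁ = ½[√(1 + 8Fr₁²) − 1] = ½[√185.63 − 1] = 6.312.
y₂ = 6.312 × 0.1225 = 0.7733 m.
V₁ = Fr₁·√(g·y₁) = 4.804×√(9.81×0.1225) = 5.266 m/s; q = V₁·y₁ = 0.6451 m²/s.
V₂ = q/y₂ = 0.6451/0.7733 = 0.8343 m/s.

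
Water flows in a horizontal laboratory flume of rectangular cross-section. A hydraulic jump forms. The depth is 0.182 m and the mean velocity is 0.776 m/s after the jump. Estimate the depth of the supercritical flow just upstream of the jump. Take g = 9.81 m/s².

y₁ = 0.0840 m

Fr₂ = V₂/√(g·y₂) = 0.776/√(9.81×0.182) = 0.581.
Since the conjugate-depth ratio holds either way, y₁/y₂ = ½[√(1 + 8Fr₂²) − 1] = ½[√3.698 − 1] = 0.462.
y₁ = 0.462 × 0.182 = 0.0840 m.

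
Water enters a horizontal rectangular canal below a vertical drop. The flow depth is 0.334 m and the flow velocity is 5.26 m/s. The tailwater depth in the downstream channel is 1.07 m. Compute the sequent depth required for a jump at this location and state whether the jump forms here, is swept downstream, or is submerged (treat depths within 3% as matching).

Fr₁ = V₁/√(g·y₁) = 5.26/√(9.81×0.334) = 2.91.
By Bélanger, y₂/y₁ = ½[√(1 + 8Fr₁²) − 1] = ½[√68.55 − 1] = 3.64.
y₂ = 3.64 × 0.334 = 1.22 m.
Tailwater y_tw = 1.07 m: y_tw < y₂, so the jump is swept downstream.

y₂ = 1.22 m; the jump is swept downstream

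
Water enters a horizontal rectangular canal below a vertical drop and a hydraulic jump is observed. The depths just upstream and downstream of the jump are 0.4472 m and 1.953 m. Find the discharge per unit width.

q = 3.207 m²/s

For a rectangular channel the momentum equation gives q² = ½·g·y₁·y₂·(y₁ + y₂) = ½×9.81×0.4472×1.953×2.400 = 10.28.
q = √10.28 = 3.207 m²/s.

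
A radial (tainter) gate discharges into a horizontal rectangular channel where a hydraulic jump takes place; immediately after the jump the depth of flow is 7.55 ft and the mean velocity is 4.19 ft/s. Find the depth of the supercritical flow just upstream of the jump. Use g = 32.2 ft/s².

Fr₂ = V₂/√(g·y₂) = 4.19/√(32.2×7.55) = 0.269.
Since the conjugate-depth ratio holds either way, y₁/y₂ = ½[√(1 + 8Fr₂²) − 1] = ½[√1.578 − 1] = 0.128.
y₁ = 0.128 × 7.55 = 0.967 ft.

y₁ = 0.967 ft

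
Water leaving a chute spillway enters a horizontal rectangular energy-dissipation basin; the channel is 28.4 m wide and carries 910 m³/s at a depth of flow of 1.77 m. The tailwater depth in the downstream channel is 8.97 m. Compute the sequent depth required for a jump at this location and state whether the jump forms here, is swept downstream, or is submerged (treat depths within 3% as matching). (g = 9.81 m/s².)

y₂ = 10.0 m; the jump is swept downstream

q = Q/b = 910/28.4 = 32.0 m²/s; V₁ = q/y₁ = 18.1 m/s. Fr₁ = V₁/√(g·y₁) = 4.34.
From the momentum equation for a rectangular channel, y₂/y₁ = ½[√(1 + 8Fr₁²) − 1] = ½[√152.0 − 1] = 5.66.
y₂ = 5.66 × 1.77 = 10.0 m.
Tailwater y_tw = 8.97 m: y_tw < y₂, so the jump is swept downstream.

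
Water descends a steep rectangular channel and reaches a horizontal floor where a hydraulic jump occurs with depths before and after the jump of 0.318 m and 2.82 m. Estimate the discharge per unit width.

For a rectangular channel the momentum equation gives q² = ½·g·y₁·y₂·(y₁ + y₂) = ½×9.81×0.318×2.82×3.14 = 13.8.
q = √13.8 = 3.72 m²/s.

q = 3.72 m²/s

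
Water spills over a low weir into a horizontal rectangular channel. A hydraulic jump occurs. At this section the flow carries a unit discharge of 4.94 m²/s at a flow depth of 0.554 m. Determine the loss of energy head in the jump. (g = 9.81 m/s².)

ΔE = 1.71 m

V₁ = q/y₁ = 4.94/0.554 = 8.92 m/s. Fr₁ = V₁/√(g·y₁) = 8.92/√(9.81×0.554) = 3.82.
Conjugate-depth relation: y₂/y₁ = ½[√(1 + 8Fr₁²) − 1] = ½[√118.0 − 1] = 4.93.
y₂ = 4.93 × 0.554 = 2.73 m.
Head loss: ΔE = (y₂ − y₁)³/(4y₁y₂) = (2.73 − 0.554)³/(4×0.554×2.73) = 10.3/6.06 = 1.71 m.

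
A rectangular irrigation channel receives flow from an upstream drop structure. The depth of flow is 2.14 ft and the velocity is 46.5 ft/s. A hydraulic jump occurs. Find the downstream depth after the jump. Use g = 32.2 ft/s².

Fr₁ = V₁/√(g·y₁) = 46.5/√(32.2×2.14) = 5.60.
Sequent-depth ratio: y₂/y₁ = ½[√(1 + 8Fr₁²) − 1] = ½[√252.0 − 1] = 7.44.
y₂ = 7.44 × 2.14 = 15.9 ft.

y₂ = 15.9 ft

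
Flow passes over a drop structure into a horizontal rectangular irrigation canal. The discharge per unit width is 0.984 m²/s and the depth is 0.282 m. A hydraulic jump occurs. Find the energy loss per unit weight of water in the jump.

V₁ = q/y₁ = 0.984/0.282 = 3.49 m/s. Fr₁ = V₁/√(g·y₁) = 3.49/√(9.81×0.282) = 2.10.
By Bélanger, y₂/y₁ = ½[√(1 + 8Fr₁²) − 1] = ½[√36.21 − 1] = 2.51.
y₂ = 2.51 × 0.282 = 0.707 m.
V₂ = q/y₂ = 0.984/0.707 = 1.39 m/s. E₁ = y₁ + V₁²/2g = 0.903 m; E₂ = y₂ + V₂²/2g = 0.806 m. ΔE = E₁ − E₂ = 0.0965 m.

ΔE = 0.0965 m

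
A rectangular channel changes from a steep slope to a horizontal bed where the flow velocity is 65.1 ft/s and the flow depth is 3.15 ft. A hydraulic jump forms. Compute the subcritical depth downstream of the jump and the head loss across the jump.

Fr₁ = V₁/√(g·y₁) = 65.1/√(32.2×3.15) = 6.46.
By Bélanger, y₂/y₁ = ½[√(1 + 8Fr₁²) − 1] = ½[√335.3 − 1] = 8.66.
y₂ = 8.66 × 3.15 = 27.3 ft.
q = V₁·y₁ = 65.1 × 3.15 = 205 ft²/s. V₂ = q/y₂ = 205/27.3 = 7.52 ft/s. E₁ = y₁ + V₁²/2g = 69.0 ft; E₂ = y₂ + V₂²/2g = 28.1 ft. ΔE = E₁ − E₂ = 40.8 ft.

y₂ = 27.3 ft; ΔE = 40.8 ft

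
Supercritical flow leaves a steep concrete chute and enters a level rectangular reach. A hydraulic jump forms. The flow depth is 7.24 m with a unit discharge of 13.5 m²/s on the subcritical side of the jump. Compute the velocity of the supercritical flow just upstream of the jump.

V₂ = q/y₂ = 13.5/7.24 = 1.86 m/s; Fr₂ = V₂/√(g·y₂) = 0.221.
The Bélanger relation is symmetric: y₁/y₂ = ½[√(1 + 8Fr₂²) − 1] = ½[√1.392 − 1] = 0.0898.
y₁ = 0.0898 × 7.24 = 0.650 m.
V₁ = q/y₁ = 13.5/0.650 = 20.8 m/s.

V₁ = 20.8 m/s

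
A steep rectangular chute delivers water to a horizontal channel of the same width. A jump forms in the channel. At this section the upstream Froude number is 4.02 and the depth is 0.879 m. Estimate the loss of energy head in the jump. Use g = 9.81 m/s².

ΔE = 3.14 m

Fr₁ = 4.02 (given).
From the momentum equation for a rectangular channel, y₂/y₁ = ½[√(1 + 8Fr₁²) − 1] = ½[√130.3 − 1] = 5.21.
y₂ = 5.21 × 0.879 = 4.58 m.
Head loss: ΔE = (y₂ − y₁)³/(4y₁y₂) = (4.58 − 0.879)³/(4×0.879×4.58) = 50.6/16.1 = 3.14 m.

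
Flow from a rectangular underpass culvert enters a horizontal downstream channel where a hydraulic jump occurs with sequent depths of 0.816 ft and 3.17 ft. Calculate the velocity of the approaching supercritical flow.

V₁ = 15.8 ft/s

For a rectangular channel the momentum equation gives q² = ½·g·y₁·y₂·(y₁ + y₂) = ½×32.2×0.816×3.17×3.99 = 166.
q = √166 = 12.9 ft²/s.
V₁ = q/y₁ = 12.9/0.816 = 15.8 ft/s.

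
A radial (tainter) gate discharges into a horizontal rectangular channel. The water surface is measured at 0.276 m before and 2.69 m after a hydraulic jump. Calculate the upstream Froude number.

For a rectangular channel the momentum equation gives q² = ½·g·y₁·y₂·(y₁ + y₂) = ½×9.81×0.276×2.69×2.97 = 10.8.
q = √10.8 = 3.29 m²/s.
V₁ = q/y₁ = 11.9 m/s; Fr₁ = V₁/√(g·y₁) = 7.24.

Fr₁ = 7.24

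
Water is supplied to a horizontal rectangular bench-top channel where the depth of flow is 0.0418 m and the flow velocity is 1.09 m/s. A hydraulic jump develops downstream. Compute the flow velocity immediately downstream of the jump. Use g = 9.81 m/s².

Fr₁ = V₁/√(g·y₁) = 1.09/√(9.81×0.0418) = 1.70.
Bélanger equation: y₂/y₁ = ½[√(1 + 8Fr₁²) − 1] = ½[√24.18 − 1] = 1.96.
y₂ = 1.96 × 0.0418 = 0.0819 m.
q = V₁·y₁ = 1.09 × 0.0418 = 0.0456 m²/s.
V₂ = q/y₂ = 0.0456/0.0819 = 0.557 m/s.

V₂ = 0.557 m/s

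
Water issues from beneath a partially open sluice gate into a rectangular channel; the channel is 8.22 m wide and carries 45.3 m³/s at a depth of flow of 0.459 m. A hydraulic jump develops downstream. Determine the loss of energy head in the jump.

ΔE = 4.23 m

q = Q/b = 45.3/8.22 = 5.51 m²/s; V₁ = q/y₁ = 12.0 m/s. Fr₁ = V₁/√(g·y₁) = 5.66.
Bélanger equation: y₂/y₁ = ½[√(1 + 8Fr₁²) − 1] = ½[√257.1 − 1] = 7.52.
y₂ = 7.52 × 0.459 = 3.45 m.
V₂ = q/y₂ = 5.51/3.45 = 1.60 m/s. E₁ = y₁ + V₁²/2g = 7.81 m; E₂ = y₂ + V₂²/2g = 3.58 m. ΔE = E₁ − E₂ = 4.23 m.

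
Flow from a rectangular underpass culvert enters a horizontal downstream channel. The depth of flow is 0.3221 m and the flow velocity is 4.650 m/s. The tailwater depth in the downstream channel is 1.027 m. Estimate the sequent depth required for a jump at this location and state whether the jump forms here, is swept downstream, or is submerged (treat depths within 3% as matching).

y₂ = 1.041 m; the jump forms here

Fr₁ = V₁/√(g·y₁) = 4.650/√(9.81×0.3221) = 2.616.
Bélanger equation: y₂/y₁ = ½[√(1 + 8Fr₁²) − 1] = ½[√55.744 − 1] = 3.233.
y₂ = 3.233 × 0.3221 = 1.041 m.
Tailwater y_tw = 1.027 m: y_tw ≈ y₂, so the jump forms here.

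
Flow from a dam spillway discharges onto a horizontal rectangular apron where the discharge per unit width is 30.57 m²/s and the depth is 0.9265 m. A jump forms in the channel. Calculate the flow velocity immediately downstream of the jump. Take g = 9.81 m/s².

V₂ = 2.202 m/s

V₁ = q/y₁ = 30.57/0.9265 = 33.00 m/s. Fr₁ = V₁/√(g·y₁) = 33.00/√(9.81×0.9265) = 10.94.
By Bélanger, y₂/y₁ = ½[√(1 + 8Fr₁²) − 1] = ½[√959.24 − 1] = 14.99.
y₂ = 14.99 × 0.9265 = 13.88 m.
V₂ = q/y₂ = 30.57/13.88 = 2.202 m/s.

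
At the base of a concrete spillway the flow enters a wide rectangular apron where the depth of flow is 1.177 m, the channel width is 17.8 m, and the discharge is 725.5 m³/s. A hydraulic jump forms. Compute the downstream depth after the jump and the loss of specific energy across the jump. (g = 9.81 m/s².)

q = Q/b = 725.5/17.8 = 40.76 m²/s; V₁ = q/y₁ = 34.63 m/s. Fr₁ = V₁/√(g·y₁) = 10.19.
Bélanger equation: y₂/y₁ = ½[√(1 + 8Fr₁²) − 1] = ½[√831.86 − 1] = 13.92.
y₂ = 13.92 × 1.177 = 16.38 m.
Head loss: ΔE = (y₂ − y₁)³/(4y₁y₂) = (16.38 − 1.177)³/(4×1.177×16.38) = 3517/77.14 = 45.60 m.

y₂ = 16.38 m; ΔE = 45.60 m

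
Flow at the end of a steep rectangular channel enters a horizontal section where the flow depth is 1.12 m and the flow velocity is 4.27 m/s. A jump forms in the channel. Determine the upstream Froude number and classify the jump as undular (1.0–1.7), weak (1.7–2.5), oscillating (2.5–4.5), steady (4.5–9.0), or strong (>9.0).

Fr₁ = 1.29; undular jump

Fr₁ = V₁/√(g·y₁) = 4.27/√(9.81×1.12) = 1.29.
Fr₁ = 1.29 lies in the undular range.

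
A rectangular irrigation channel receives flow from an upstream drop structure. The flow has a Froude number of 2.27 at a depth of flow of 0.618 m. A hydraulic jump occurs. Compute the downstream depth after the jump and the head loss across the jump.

Fr₁ = 2.27 (given).
Bélanger equation: y₂/y₁ = ½[√(1 + 8Fr₁²) − 1] = ½[√42.22 − 1] = 2.75.
y₂ = 2.75 × 0.618 = 1.70 m.
Head loss: ΔE = (y₂ − y₁)³/(4y₁y₂) = (1.70 − 0.618)³/(4×0.618×1.70) = 1.26/4.20 = 0.301 m.

y₂ = 1.70 m; ΔE = 0.301 m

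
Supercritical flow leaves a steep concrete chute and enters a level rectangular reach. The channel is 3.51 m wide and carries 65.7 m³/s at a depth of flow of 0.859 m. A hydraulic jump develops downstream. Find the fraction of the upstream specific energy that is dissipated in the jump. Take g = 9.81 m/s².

ΔE/E₁ = 0.643 (64.3%)

q = Q/b = 65.7/3.51 = 18.7 m²/s; V₁ = q/y₁ = 21.8 m/s. Fr₁ = V₁/√(g·y₁) = 7.51.
Sequent-depth ratio: y₂/y₁ = ½[√(1 + 8Fr₁²) − 1] = ½[√451.8 − 1] = 10.1.
y₂ = 10.1 × 0.859 = 8.70 m.
E₁ = y₁ + V₁²/2g = 25.1 m. ΔE = (y₂ − y₁)³/(4y₁y₂) = 16.1 m. ΔE/E₁ = 16.1/25.1 = 0.643.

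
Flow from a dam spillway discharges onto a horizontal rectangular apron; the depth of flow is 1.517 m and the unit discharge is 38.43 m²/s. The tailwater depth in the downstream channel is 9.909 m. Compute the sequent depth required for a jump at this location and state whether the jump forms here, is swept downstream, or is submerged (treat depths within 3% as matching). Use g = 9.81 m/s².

V₁ = q/y₁ = 38.43/1.517 = 25.33 m/s. Fr₁ = V₁/√(g·y₁) = 25.33/√(9.81×1.517) = 6.567.
Conjugate-depth relation: y₂/y₁ = ½[√(1 + 8Fr₁²) − 1] = ½[√345.99 − 1] = 8.800.
y₂ = 8.800 × 1.517 = 13.35 m.
Tailwater y_tw = 9.909 m: y_tw < y₂, so the jump is swept downstream.

y₂ = 13.35 m; the jump is swept downstream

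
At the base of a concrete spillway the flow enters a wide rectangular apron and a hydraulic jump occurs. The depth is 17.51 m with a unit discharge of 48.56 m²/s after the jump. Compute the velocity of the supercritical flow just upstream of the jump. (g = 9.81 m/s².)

V₂ = q/y₂ = 48.56/17.51 = 2.773 m/s; Fr₂ = V₂/√(g·y₂) = 0.2116.
Since the conjugate-depth ratio holds either way, y₁/y₂ = ½[√(1 + 8Fr₂²) − 1] = ½[√1.3582 − 1] = 0.08271.
y₁ = 0.08271 × 17.51 = 1.448 m.
V₁ = q/y₁ = 48.56/1.448 = 33.53 m/s.

V₁ = 33.53 m/s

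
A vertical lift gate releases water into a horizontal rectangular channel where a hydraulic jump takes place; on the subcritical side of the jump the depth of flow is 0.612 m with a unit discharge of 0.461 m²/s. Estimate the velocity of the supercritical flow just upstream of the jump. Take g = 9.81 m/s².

V₂ = q/y₂ = 0.461/0.612 = 0.753 m/s; Fr₂ = V₂/√(g·y₂) = 0.307.
From the momentum equation (using Fr₂), y₁/y₂ = ½[√(1 + 8Fr₂²) − 1] = ½[√1.756 − 1] = 0.163.
y₁ = 0.163 × 0.612 = 0.0995 m.
V₁ = q/y₁ = 0.461/0.0995 = 4.63 m/s.

V₁ = 4.63 m/s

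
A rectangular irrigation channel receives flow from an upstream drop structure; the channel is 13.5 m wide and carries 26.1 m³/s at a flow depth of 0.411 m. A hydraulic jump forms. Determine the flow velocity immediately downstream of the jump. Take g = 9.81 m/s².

V₂ = 1.65 m/s

q = Q/b = 26.1/13.5 = 1.93 m²/s; V₁ = q/y₁ = 4.70 m/s. Fr₁ = V₁/√(g·y₁) = 2.34.
Bélanger equation: y₂/y₁ = ½[√(1 + 8Fr₁²) − 1] = ½[√44.90 − 1] = 2.85.
y₂ = 2.85 × 0.411 = 1.17 m.
V₂ = q/y₂ = 1.93/1.17 = 1.65 m/s.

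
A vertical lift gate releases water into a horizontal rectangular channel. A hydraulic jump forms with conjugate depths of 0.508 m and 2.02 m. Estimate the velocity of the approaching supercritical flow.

V₁ = 7.02 m/s

For a rectangular channel the momentum equation gives q² = ½·g·y₁·y₂·(y₁ + y₂) = ½×9.81×0.508×2.02×2.53 = 12.7.
q = √12.7 = 3.57 m²/s.
V₁ = q/y₁ = 3.57/0.508 = 7.02 m/s.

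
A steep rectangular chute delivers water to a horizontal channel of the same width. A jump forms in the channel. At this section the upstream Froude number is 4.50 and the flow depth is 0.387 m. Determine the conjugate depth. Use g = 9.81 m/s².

y₂ = 2.28 m

Fr₁ = 4.50 (given).
By Bélanger, y₂/y₁ = ½[√(1 + 8Fr₁²) − 1] = ½[√163.0 − 1] = 5.88.
y₂ = 5.88 × 0.387 = 2.28 m.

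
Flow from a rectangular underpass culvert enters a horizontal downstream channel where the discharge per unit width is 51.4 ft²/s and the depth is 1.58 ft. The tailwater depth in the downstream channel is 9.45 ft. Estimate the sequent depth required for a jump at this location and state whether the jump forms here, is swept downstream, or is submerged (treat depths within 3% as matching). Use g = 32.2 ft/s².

V₁ = q/y₁ = 51.4/1.58 = 32.5 ft/s. Fr₁ = V₁/√(g·y₁) = 32.5/√(32.2×1.58) = 4.56.
Sequent-depth ratio: y₂/y₁ = ½[√(1 + 8Fr₁²) − 1] = ½[√167.4 − 1] = 5.97.
y₂ = 5.97 × 1.58 = 9.43 ft.
Tailwater y_tw = 9.45 ft: y_tw ≈ y₂, so the jump forms here.

y₂ = 9.43 ft; the jump forms here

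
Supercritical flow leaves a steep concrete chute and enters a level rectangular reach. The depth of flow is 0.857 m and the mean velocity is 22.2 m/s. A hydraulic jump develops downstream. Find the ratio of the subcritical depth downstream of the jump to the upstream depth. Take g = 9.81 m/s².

y₂/y₁ = 10.3

Fr₁ = V₁/√(g·y₁) = 22.2/√(9.81×0.857) = 7.66.
By Bélanger, y₂/y₁ = ½[√(1 + 8Fr₁²) − 1] = ½[√470.0 − 1] = 10.3.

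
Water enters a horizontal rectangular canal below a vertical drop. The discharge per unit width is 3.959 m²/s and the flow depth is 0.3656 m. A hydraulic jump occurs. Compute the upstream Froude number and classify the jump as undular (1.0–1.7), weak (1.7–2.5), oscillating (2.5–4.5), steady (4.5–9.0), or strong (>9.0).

V₁ = q/y₁ = 3.959/0.3656 = 10.83 m/s. Fr₁ = V₁/√(g·y₁) = 10.83/√(9.81×0.3656) = 5.718.
Fr₁ = 5.718 lies in the steady range.

Fr₁ = 5.718; steady jump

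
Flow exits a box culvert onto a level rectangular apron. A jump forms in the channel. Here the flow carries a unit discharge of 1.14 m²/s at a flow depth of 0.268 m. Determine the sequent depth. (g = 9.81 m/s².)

y₂ = 0.869 m

V₁ = q/y₁ = 1.14/0.268 = 4.25 m/s. Fr₁ = V₁/√(g·y₁) = 4.25/√(9.81×0.268) = 2.62.
From the momentum equation for a rectangular channel, y₂/y₁ = ½[√(1 + 8Fr₁²) − 1] = ½[√56.06 − 1] = 3.24.
y₂ = 3.24 × 0.268 = 0.869 m.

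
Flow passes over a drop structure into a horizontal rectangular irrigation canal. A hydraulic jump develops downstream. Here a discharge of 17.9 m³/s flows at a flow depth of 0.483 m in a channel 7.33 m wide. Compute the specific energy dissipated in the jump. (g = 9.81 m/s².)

ΔE = 0.259 m

q = Q/b = 17.9/7.33 = 2.44 m²/s; V₁ = q/y₁ = 5.06 m/s. Fr₁ = V₁/√(g·y₁) = 2.32.
By Bélanger, y₂/y₁ = ½[√(1 + 8Fr₁²) − 1] = ½[√44.16 − 1] = 2.82.
y₂ = 2.82 × 0.483 = 1.36 m.
Head loss: ΔE = (y₂ − y₁)³/(4y₁y₂) = (1.36 − 0.483)³/(4×0.483×1.36) = 0.682/2.63 = 0.259 m.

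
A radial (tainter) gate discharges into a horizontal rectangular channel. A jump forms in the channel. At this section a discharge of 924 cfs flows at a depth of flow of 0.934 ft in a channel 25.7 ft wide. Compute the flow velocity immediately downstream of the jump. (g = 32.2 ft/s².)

V₂ = 4.08 ft/s

q = Q/b = 924/25.7 = 36.0 ft²/s; V₁ = q/y₁ = 38.5 ft/s. Fr₁ = V₁/√(g·y₁) = 7.02.
From the momentum equation for a rectangular channel, y₂/y₁ = ½[√(1 + 8Fr₁²) − 1] = ½[√395.2 − 1] = 9.44.
y₂ = 9.44 × 0.934 = 8.82 ft.
V₂ = q/y₂ = 36.0/8.82 = 4.08 ft/s.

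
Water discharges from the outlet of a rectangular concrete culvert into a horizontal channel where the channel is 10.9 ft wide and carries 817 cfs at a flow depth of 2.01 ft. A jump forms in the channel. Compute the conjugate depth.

q = Q/b = 817/10.9 = 75.0 ft²/s; V₁ = q/y₁ = 37.3 ft/s. Fr₁ = V₁/√(g·y₁) = 4.64.
Sequent-depth ratio: y₂/y₁ = ½[√(1 + 8Fr₁²) − 1] = ½[√172.9 − 1] = 6.07.
y₂ = 6.07 × 2.01 = 12.2 ft.

y₂ = 12.2 ft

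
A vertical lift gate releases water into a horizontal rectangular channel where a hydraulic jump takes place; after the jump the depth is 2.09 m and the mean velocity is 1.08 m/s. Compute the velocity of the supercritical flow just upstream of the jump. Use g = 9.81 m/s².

V₁ = 10.5 m/s

Fr₂ = V₂/√(g·y₂) = 1.08/√(9.81×2.09) = 0.239.
The Bélanger relation is symmetric: y₁/y₂ = ½[√(1 + 8Fr₂²) − 1] = ½[√1.455 − 1] = 0.103.
y₁ = 0.103 × 2.09 = 0.216 m.
V₁ = q/y₁ = 2.26/0.216 = 10.5 m/s.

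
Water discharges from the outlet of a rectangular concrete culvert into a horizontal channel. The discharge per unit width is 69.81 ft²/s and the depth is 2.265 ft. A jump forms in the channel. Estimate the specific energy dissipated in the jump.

V₁ = q/y₁ = 69.81/2.265 = 30.82 ft/s. Fr₁ = V₁/√(g·y₁) = 30.82/√(32.2×2.265) = 3.609.
Conjugate-depth relation: y₂/y₁ = ½[√(1 + 8Fr₁²) − 1] = ½[√105.20 − 1] = 4.628.
y₂ = 4.628 × 2.265 = 10.48 ft.
Head loss: ΔE = (y₂ − y₁)³/(4y₁y₂) = (10.48 − 2.265)³/(4×2.265×10.48) = 555.0/94.98 = 5.844 ft.

ΔE = 5.844 ft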